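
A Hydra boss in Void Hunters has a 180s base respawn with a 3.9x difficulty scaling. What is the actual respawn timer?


Respawn time = base * multiplier
= 180 * 3.9
= 702.0 seconds

702.0 seconds


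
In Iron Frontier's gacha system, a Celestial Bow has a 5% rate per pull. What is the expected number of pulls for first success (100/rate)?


Expected pulls for a geometric distribution = 1/p = 100 / rate%
= 100 / 5
= 20.0

20.0 pulls


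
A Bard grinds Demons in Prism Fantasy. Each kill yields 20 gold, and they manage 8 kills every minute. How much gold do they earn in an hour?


Gold per minute = 20 * 8 = 160
Gold per hour = 160 * 60 = 9600

9600 gold/hour


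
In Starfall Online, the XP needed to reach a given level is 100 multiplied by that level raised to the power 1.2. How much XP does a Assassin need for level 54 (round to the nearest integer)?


XP = 100 * level^1.2
Substitute level = 54:
XP = 100 * 54^1.2
= 100 * 119.9147
= 11991

11991 XP


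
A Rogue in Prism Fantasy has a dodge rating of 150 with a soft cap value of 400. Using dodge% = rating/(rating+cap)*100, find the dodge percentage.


dodge% = 150 / (150 + 400) * 100
= 150 / 550 * 100
= 0.272727 * 100
= 27.27%

27.27%


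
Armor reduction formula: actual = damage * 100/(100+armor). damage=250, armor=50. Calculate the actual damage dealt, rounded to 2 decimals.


actual = 250 * 100 / (100 + 50)
= 250 * 100 / 150
= 25000 / 150
= 166.67

166.67 damage


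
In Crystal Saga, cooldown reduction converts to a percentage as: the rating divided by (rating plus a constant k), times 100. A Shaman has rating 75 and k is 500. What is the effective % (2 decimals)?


effective% = rating / (rating + k) * 100
= 75 / (75 + 500) * 100
= 75 / 575 * 100
= 0.130435 * 100
= 13.04%

13.04%


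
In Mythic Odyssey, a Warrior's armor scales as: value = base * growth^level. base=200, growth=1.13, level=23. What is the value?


value = base * growth^level
= 200 * 1.13^23
= 200 * 16.626629
= 3325.33

3325.33 armor


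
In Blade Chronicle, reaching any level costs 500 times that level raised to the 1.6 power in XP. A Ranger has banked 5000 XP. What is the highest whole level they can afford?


XP = 500 * level^1.6, so level = (XP / 500)^(1/1.6)
= (5000 / 500)^(1/1.6)
= 10.0^0.625
= 4.217
Floor: level = 4

level 4


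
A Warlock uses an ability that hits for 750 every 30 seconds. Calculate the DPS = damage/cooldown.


DPS = damage / cooldown
= 750 / 30
= 25.00

25.00 DPS


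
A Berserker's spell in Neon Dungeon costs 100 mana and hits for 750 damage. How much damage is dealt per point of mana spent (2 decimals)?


Efficiency = damage / mana
= 750 / 100
= 7.50

7.50 dmg/mana


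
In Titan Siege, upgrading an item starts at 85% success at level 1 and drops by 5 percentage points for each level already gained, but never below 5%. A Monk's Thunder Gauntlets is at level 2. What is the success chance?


raw_rate = 85 - 5 * (2 - 1)
= 85 - 5 * 1
= 85 - 5
= 80
Apply floor: max(80, 5) = 80%

80%


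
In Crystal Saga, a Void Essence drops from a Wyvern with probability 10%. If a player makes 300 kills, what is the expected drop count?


Expected drops = kills * (drop_rate / 100)
= 300 * (10 / 100)
= 300 * 0.1
= 30.0

30.0 drops


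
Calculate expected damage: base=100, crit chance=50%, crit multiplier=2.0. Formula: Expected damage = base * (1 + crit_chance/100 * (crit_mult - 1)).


E[dmg] = base * (1 + crit_chance * (crit_mult - 1))
cc as decimal = 50/100 = 0.5
cm - 1 = 2.0 - 1 = 1.0
Bonus factor = 0.5 * 1.0 = 0.5
Total multiplier = 1 + 0.5 = 1.5
Expected damage = 100 * 1.5 = 150.00

150.00 damage


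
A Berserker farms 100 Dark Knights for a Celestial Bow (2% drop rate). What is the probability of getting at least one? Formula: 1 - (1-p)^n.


P(at least one) = 1 - P(none) = 1 - (1-p)^n
p = 2/100 = 0.02
1 - p = 0.98
(1 - p)^100 = 0.98^100 = 0.132620
P(at least one) = 1 - 0.132620 = 0.8674

0.8674


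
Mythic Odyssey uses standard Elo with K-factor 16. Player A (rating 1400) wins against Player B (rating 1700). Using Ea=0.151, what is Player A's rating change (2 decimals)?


Elo update: delta = K * (S - Ea), where S = 1 (wins)
S - Ea = 1 - 0.151 = 0.849
Rating change = 16 * 0.849
= 13.58

13.58 rating points


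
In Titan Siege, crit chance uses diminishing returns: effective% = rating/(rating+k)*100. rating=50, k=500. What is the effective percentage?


effective% = rating / (rating + k) * 100
= 50 / (50 + 500) * 100
= 50 / 550 * 100
= 0.090909 * 100
= 9.09%

9.09%


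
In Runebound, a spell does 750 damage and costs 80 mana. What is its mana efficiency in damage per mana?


Efficiency = damage / mana
= 750 / 80
= 9.38

9.38 dmg/mana


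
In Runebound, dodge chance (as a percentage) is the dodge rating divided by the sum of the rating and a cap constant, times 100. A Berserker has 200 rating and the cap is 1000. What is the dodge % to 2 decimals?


dodge% = 200 / (200 + 1000) * 100
= 200 / 1200 * 100
= 0.166667 * 100
= 16.67%

16.67%


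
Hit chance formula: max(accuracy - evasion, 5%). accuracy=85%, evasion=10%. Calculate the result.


accuracy - evasion = 85 - 10 = 75
Apply floor: max(75, 5) = 75
Hit chance = 75%

75%


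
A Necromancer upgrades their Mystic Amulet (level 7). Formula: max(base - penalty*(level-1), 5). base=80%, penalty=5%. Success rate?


raw_rate = 80 - 5 * (7 - 1)
= 80 - 5 * 6
= 80 - 30
= 50
Apply floor: max(50, 5) = 50%

50%


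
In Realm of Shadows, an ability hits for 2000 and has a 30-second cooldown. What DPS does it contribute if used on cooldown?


DPS = damage / cooldown
= 2000 / 30
= 66.67

66.67 DPS


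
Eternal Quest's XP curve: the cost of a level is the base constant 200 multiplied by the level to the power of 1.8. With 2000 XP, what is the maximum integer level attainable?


XP = 200 * level^1.8, so level = (XP / 200)^(1/1.8)
= (2000 / 200)^(1/1.8)
= 10.0^0.5556
= 3.5938
Floor: level = 3

level 3


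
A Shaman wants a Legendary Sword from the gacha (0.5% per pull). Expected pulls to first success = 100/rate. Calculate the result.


Expected pulls for a geometric distribution = 1/p = 100 / rate%
= 100 / 0.5
= 200.0

200.0 pulls


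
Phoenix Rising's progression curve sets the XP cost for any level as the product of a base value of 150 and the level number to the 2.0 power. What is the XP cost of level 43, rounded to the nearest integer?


XP = 150 * level^2.0
Substitute level = 43:
XP = 150 * 43^2.0
= 150 * 1849.0
= 277350

277350 XP


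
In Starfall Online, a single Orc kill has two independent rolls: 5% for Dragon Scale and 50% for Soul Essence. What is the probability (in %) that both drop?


For independent events, P(both) = P(A) * P(B)
= 5% * 50%
= 250 / 100 %
= 2.5%

2.5%


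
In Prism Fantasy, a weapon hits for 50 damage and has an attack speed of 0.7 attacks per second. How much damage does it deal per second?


DPS = damage * attack_speed
= 50 * 0.7
= 35.0

35.0 DPS


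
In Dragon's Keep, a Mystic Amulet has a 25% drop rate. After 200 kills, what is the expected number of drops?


Expected drops = kills * (drop_rate / 100)
= 200 * (25 / 100)
= 200 * 0.25
= 50.0

50.0 drops


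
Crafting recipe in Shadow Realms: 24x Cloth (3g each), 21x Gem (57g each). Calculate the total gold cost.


Cost breakdown:
  Cloth: 24 * 3 = 72
  Gem: 21 * 57 = 1197
Total = 72 + 1197 = 1269

1269 gold


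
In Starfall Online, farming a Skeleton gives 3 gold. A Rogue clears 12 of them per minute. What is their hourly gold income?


Gold per minute = 3 * 12 = 36
Gold per hour = 36 * 60 = 2160

2160 gold/hour


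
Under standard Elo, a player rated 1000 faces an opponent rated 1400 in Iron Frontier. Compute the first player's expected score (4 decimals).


Elo expected score: Ea = 1/(1 + 10^((Rb-Ra)/400))
Rb - Ra = 1400 - 1000 = 400
(Rb-Ra)/400 = 400/400 = 1.0
10^1.0 = 10.0
Ea = 1/(1 + 10.0) = 1/11.0 = 0.0909

0.0909


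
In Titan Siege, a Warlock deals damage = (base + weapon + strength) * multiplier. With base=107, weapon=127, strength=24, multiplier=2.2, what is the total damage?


Sum base + weapon + str = 107 + 127 + 24 = 258
Multiply by 2.2:
258 * 2.2 = 567.6

567.6 damage


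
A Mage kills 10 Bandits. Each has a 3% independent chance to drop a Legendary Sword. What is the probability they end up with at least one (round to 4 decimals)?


P(at least one) = 1 - P(none) = 1 - (1-p)^n
p = 3/100 = 0.03
1 - p = 0.97
(1 - p)^10 = 0.97^10 = 0.737424
P(at least one) = 1 - 0.737424 = 0.2626

0.2626


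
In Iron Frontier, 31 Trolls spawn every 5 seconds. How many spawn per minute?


Spawns per minute = count * (60 / interval)
= 31 * (60 / 5)
= 31 * 12.0
= 372.0

372.0 per minute


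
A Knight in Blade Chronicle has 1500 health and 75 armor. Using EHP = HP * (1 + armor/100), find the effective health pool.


EHP = 1500 * (1 + 75/100)
= 1500 * (1 + 0.75)
= 1500 * 1.75
= 2625.0

2625.0 EHP


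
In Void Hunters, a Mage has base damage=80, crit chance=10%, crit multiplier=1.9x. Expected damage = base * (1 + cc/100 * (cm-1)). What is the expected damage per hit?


E[dmg] = base * (1 + crit_chance * (crit_mult - 1))
cc as decimal = 10/100 = 0.1
cm - 1 = 1.9 - 1 = 0.9
Bonus factor = 0.1 * 0.9 = 0.09
Total multiplier = 1 + 0.09 = 1.09
Expected damage = 80 * 1.09 = 87.20

87.20 damage


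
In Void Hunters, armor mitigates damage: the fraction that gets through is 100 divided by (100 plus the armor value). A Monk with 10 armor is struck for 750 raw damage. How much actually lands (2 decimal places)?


actual = 750 * 100 / (100 + 10)
= 750 * 100 / 110
= 75000 / 110
= 681.82

681.82 damage


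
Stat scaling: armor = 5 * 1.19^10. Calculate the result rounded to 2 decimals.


value = base * growth^level
= 5 * 1.19^10
= 5 * 5.694684
= 28.47

28.47 armor


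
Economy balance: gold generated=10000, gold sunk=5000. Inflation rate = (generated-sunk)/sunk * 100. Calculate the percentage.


Net gold = 10000 - 5000 = 5000
Inflation rate = net / sunk * 100 = 5000 / 5000 * 100
= 1.0 * 100
= 100.00%

100.00%


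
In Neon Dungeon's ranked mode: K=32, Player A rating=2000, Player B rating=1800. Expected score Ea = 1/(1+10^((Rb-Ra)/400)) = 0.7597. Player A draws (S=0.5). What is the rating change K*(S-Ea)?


Elo update: delta = K * (S - Ea), where S = 0.5 (draws)
S - Ea = 0.5 - 0.7597 = -0.2597
Rating change = 32 * -0.2597
= -8.31

-8.31 rating points


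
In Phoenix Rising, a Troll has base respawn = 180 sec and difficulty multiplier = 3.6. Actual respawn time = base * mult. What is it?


Respawn time = base * multiplier
= 180 * 3.6
= 648.0 seconds

648.0 seconds


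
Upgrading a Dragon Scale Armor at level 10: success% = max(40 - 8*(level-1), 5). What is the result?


raw_rate = 40 - 8 * (10 - 1)
= 40 - 8 * 9
= 40 - 72
= -32
Apply floor: max(-32, 5) = 5%

5%


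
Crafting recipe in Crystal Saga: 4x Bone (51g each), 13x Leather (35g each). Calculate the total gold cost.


Cost breakdown:
  Bone: 4 * 51 = 204
  Leather: 13 * 35 = 455
Total = 204 + 455 = 659

659 gold


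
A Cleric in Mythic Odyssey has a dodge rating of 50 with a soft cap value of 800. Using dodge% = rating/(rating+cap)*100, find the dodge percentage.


dodge% = 50 / (50 + 800) * 100
= 50 / 850 * 100
= 0.058824 * 100
= 5.88%

5.88%


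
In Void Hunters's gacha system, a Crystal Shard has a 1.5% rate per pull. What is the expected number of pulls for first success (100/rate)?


Expected pulls for a geometric distribution = 1/p = 100 / rate%
= 100 / 1.5
= 66.67

66.67 pulls


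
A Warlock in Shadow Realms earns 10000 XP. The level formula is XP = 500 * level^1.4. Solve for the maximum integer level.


XP = 500 * level^1.4, so level = (XP / 500)^(1/1.4)
= (10000 / 500)^(1/1.4)
= 20.0^0.7143
= 8.4978
Floor: level = 8

level 8


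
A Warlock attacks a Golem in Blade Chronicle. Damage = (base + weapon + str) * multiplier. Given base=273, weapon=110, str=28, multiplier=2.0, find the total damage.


Sum base + weapon + str = 273 + 110 + 28 = 411
Multiply by 2.0:
411 * 2.0 = 822.0

822.0 damage


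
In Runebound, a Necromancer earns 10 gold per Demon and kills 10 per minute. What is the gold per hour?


Gold per minute = 10 * 10 = 100
Gold per hour = 100 * 60 = 6000

6000 gold/hour


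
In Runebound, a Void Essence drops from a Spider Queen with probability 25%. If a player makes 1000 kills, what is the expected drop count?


Expected drops = kills * (drop_rate / 100)
= 1000 * (25 / 100)
= 1000 * 0.25
= 250.0

250.0 drops


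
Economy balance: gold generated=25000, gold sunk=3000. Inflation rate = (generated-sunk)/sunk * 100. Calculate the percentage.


Net gold = 25000 - 3000 = 22000
Inflation rate = net / sunk * 100 = 22000 / 3000 * 100
= 7.333333 * 100
= 733.33%

733.33%


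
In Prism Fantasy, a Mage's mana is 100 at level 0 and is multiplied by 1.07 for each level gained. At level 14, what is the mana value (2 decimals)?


value = base * growth^level
= 100 * 1.07^14
= 100 * 2.578534
= 257.85

257.85 mana


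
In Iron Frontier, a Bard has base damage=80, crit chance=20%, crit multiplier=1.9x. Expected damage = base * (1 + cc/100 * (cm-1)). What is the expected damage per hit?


E[dmg] = base * (1 + crit_chance * (crit_mult - 1))
cc as decimal = 20/100 = 0.2
cm - 1 = 1.9 - 1 = 0.9
Bonus factor = 0.2 * 0.9 = 0.18
Total multiplier = 1 + 0.18 = 1.18
Expected damage = 80 * 1.18 = 94.40

94.40 damage


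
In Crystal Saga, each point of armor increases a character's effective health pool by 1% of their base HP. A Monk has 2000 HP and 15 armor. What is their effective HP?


EHP = 2000 * (1 + 15/100)
= 2000 * (1 + 0.15)
= 2000 * 1.15
= 2300.0

2300.0 EHP


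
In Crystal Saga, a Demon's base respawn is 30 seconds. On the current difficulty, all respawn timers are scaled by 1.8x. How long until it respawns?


Respawn time = base * multiplier
= 30 * 1.8
= 54.0 seconds

54.0 seconds


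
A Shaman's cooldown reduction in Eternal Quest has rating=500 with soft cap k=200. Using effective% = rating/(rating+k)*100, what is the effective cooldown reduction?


effective% = rating / (rating + k) * 100
= 500 / (500 + 200) * 100
= 500 / 700 * 100
= 0.714286 * 100
= 71.43%

71.43%


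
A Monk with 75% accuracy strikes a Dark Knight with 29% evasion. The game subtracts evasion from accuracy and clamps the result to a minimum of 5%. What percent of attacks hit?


accuracy - evasion = 75 - 29 = 46
Apply floor: max(46, 5) = 46
Hit chance = 46%

46%


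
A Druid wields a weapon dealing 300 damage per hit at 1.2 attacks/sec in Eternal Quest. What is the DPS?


DPS = damage * attack_speed
= 300 * 1.2
= 360.0

360.0 DPS


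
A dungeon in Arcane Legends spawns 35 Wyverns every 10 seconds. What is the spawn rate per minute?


Spawns per minute = count * (60 / interval)
= 35 * (60 / 10)
= 35 * 6.0
= 210.0

210.0 per minute


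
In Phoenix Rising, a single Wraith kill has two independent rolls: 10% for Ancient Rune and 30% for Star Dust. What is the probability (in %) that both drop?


For independent events, P(both) = P(A) * P(B)
= 10% * 30%
= 300 / 100 %
= 3.0%

3.0%


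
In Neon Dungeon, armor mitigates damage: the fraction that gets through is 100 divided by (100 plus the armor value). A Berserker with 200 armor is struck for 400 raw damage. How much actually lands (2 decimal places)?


actual = 400 * 100 / (100 + 200)
= 400 * 100 / 300
= 40000 / 300
= 133.33

133.33 damage


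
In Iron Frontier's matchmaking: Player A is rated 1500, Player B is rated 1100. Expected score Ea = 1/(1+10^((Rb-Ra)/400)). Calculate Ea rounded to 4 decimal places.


Elo expected score: Ea = 1/(1 + 10^((Rb-Ra)/400))
Rb - Ra = 1100 - 1500 = -400
(Rb-Ra)/400 = -400/400 = -1.0
10^-1.0 = 0.1
Ea = 1/(1 + 0.1) = 1/1.1 = 0.9091

0.9091


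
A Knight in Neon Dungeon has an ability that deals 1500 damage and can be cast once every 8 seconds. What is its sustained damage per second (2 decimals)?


DPS = damage / cooldown
= 1500 / 8
= 187.50

187.50 DPS


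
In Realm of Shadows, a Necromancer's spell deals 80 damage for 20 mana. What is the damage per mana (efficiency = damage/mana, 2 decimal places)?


Efficiency = damage / mana
= 80 / 20
= 4.00

4.00 dmg/mana


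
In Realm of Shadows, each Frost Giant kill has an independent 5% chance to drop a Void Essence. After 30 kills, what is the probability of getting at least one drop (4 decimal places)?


P(at least one) = 1 - P(none) = 1 - (1-p)^n
p = 5/100 = 0.05
1 - p = 0.95
(1 - p)^30 = 0.95^30 = 0.214639
P(at least one) = 1 - 0.214639 = 0.7854

0.7854


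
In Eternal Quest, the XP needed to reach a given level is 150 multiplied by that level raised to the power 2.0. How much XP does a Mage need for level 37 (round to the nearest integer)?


XP = 150 * level^2.0
Substitute level = 37:
XP = 150 * 37^2.0
= 150 * 1369.0
= 205350

205350 XP


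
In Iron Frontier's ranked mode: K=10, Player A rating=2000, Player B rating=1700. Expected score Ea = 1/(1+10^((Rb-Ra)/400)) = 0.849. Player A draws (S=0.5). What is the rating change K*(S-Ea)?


Elo update: delta = K * (S - Ea), where S = 0.5 (draws)
S - Ea = 0.5 - 0.849 = -0.349
Rating change = 10 * -0.349
= -3.49

-3.49 rating points


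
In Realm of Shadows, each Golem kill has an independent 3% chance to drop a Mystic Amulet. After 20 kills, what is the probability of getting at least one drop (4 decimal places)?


P(at least one) = 1 - P(none) = 1 - (1-p)^n
p = 3/100 = 0.03
1 - p = 0.97
(1 - p)^20 = 0.97^20 = 0.543794
P(at least one) = 1 - 0.543794 = 0.4562

0.4562


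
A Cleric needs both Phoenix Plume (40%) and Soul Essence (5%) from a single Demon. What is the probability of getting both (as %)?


For independent events, P(both) = P(A) * P(B)
= 40% * 5%
= 200 / 100 %
= 2.0%

2.0%


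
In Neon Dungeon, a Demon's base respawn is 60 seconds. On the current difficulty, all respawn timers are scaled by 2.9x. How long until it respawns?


Respawn time = base * multiplier
= 60 * 2.9
= 174.0 seconds

174.0 seconds


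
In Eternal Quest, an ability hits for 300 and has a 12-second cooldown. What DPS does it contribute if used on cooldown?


DPS = damage / cooldown
= 300 / 12
= 25.00

25.00 DPS


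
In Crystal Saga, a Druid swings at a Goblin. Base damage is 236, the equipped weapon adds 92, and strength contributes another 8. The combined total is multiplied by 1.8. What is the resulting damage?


Sum base + weapon + str = 236 + 92 + 8 = 336
Multiply by 1.8:
336 * 1.8 = 604.8

604.8 damage


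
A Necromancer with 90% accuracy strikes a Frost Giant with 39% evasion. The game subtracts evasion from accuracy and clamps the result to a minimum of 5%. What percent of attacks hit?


accuracy - evasion = 90 - 39 = 51
Apply floor: max(51, 5) = 51
Hit chance = 51%

51%


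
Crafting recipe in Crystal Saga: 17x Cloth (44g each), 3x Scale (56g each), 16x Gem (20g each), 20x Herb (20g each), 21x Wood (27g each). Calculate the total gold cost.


Cost breakdown:
  Cloth: 17 * 44 = 748
  Scale: 3 * 56 = 168
  Gem: 16 * 20 = 320
  Herb: 20 * 20 = 400
  Wood: 21 * 27 = 567
Total = 748 + 168 + 320 + 400 + 567 = 2203

2203 gold


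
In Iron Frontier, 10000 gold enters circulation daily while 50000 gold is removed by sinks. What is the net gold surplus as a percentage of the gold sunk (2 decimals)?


Net gold = 10000 - 50000 = -40000
Inflation rate = net / sunk * 100 = -40000 / 50000 * 100
= -0.8 * 100
= -80.00%

-80.00%


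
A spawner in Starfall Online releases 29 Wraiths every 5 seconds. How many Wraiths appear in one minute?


Spawns per minute = count * (60 / interval)
= 29 * (60 / 5)
= 29 * 12.0
= 348.0

348.0 per minute


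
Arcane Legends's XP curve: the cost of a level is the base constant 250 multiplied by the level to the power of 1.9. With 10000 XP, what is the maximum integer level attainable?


XP = 250 * level^1.9, so level = (XP / 250)^(1/1.9)
= (10000 / 250)^(1/1.9)
= 40.0^0.5263
= 6.9693
Floor: level = 6

level 6


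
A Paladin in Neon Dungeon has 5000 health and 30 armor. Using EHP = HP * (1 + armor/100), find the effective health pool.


EHP = 5000 * (1 + 30/100)
= 5000 * (1 + 0.3)
= 5000 * 1.3
= 6500.0

6500.0 EHP


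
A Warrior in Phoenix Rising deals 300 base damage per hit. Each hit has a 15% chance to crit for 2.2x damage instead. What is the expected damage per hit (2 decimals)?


E[dmg] = base * (1 + crit_chance * (crit_mult - 1))
cc as decimal = 15/100 = 0.15
cm - 1 = 2.2 - 1 = 1.2
Bonus factor = 0.15 * 1.2 = 0.18
Total multiplier = 1 + 0.18 = 1.18
Expected damage = 300 * 1.18 = 354.00

354.00 damage


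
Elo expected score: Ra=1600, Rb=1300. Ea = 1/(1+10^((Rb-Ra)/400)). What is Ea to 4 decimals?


Elo expected score: Ea = 1/(1 + 10^((Rb-Ra)/400))
Rb - Ra = 1300 - 1600 = -300
(Rb-Ra)/400 = -300/400 = -0.75
10^-0.75 = 0.177828
Ea = 1/(1 + 0.177828) = 1/1.177828 = 0.8490

0.8490


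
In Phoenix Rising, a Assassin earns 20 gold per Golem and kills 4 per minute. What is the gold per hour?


Gold per minute = 20 * 4 = 80
Gold per hour = 80 * 60 = 4800

4800 gold/hour


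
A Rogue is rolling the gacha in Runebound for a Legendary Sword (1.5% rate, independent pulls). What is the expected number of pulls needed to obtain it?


Expected pulls for a geometric distribution = 1/p = 100 / rate%
= 100 / 1.5
= 66.67

66.67 pulls


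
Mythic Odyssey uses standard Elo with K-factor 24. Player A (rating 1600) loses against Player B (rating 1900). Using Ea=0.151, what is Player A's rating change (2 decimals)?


Elo update: delta = K * (S - Ea), where S = 0 (loses)
S - Ea = 0 - 0.151 = -0.151
Rating change = 24 * -0.151
= -3.62

-3.62 rating points


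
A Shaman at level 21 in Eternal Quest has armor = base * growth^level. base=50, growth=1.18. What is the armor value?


value = base * growth^level
= 50 * 1.18^21
= 50 * 32.323781
= 1616.19

1616.19 armor


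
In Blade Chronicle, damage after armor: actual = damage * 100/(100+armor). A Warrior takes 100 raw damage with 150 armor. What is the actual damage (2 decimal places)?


actual = 100 * 100 / (100 + 150)
= 100 * 100 / 250
= 10000 / 250
= 40.00

40.00 damage


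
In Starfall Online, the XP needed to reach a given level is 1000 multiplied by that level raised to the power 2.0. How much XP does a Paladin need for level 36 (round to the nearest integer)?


XP = 1000 * level^2.0
Substitute level = 36:
XP = 1000 * 36^2.0
= 1000 * 1296.0
= 1296000

1296000 XP


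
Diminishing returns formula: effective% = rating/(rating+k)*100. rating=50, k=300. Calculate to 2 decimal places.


effective% = rating / (rating + k) * 100
= 50 / (50 + 300) * 100
= 50 / 350 * 100
= 0.142857 * 100
= 14.29%

14.29%


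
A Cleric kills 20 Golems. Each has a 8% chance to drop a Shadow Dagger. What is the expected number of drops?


Expected drops = kills * (drop_rate / 100)
= 20 * (8 / 100)
= 20 * 0.08
= 1.6

1.6 drops


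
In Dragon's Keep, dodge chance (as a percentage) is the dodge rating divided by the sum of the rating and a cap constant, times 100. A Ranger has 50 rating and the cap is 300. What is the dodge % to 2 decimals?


dodge% = 50 / (50 + 300) * 100
= 50 / 350 * 100
= 0.142857 * 100
= 14.29%

14.29%


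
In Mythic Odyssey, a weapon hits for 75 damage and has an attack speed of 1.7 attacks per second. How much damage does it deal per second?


DPS = damage * attack_speed
= 75 * 1.7
= 127.5

127.5 DPS


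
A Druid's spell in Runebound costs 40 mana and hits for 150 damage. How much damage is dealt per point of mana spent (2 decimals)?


Efficiency = damage / mana
= 150 / 40
= 3.75

3.75 dmg/mana


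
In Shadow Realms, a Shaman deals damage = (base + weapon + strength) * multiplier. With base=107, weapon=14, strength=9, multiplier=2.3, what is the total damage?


Sum base + weapon + str = 107 + 14 + 9 = 130
Multiply by 2.3:
130 * 2.3 = 299.0

299.0 damage


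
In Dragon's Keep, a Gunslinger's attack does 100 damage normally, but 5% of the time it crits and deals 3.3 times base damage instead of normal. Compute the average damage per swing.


E[dmg] = base * (1 + crit_chance * (crit_mult - 1))
cc as decimal = 5/100 = 0.05
cm - 1 = 3.3 - 1 = 2.3
Bonus factor = 0.05 * 2.3 = 0.115
Total multiplier = 1 + 0.115 = 1.115
Expected damage = 100 * 1.115 = 111.50

111.50 damage


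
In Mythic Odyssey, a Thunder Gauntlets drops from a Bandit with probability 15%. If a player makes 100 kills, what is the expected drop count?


Expected drops = kills * (drop_rate / 100)
= 100 * (15 / 100)
= 100 * 0.15
= 15.0

15.0 drops


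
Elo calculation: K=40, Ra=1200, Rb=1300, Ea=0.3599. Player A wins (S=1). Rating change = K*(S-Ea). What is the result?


Elo update: delta = K * (S - Ea), where S = 1 (wins)
S - Ea = 1 - 0.3599 = 0.6401
Rating change = 40 * 0.6401
= 25.60

25.60 rating points


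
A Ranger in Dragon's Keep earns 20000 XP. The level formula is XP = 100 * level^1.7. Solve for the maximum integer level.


XP = 100 * level^1.7, so level = (XP / 100)^(1/1.7)
= (20000 / 100)^(1/1.7)
= 200.0^0.5882
= 22.5708
Floor: level = 22

level 22


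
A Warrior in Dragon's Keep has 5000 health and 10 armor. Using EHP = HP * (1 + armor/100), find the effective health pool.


EHP = 5000 * (1 + 10/100)
= 5000 * (1 + 0.1)
= 5000 * 1.1
= 5500.0

5500.0 EHP


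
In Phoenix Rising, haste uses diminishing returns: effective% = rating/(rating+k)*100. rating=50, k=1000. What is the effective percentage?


effective% = rating / (rating + k) * 100
= 50 / (50 + 1000) * 100
= 50 / 1050 * 100
= 0.047619 * 100
= 4.76%

4.76%


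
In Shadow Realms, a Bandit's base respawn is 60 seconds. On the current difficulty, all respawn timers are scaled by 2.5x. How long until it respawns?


Respawn time = base * multiplier
= 60 * 2.5
= 150.0 seconds

150.0 seconds


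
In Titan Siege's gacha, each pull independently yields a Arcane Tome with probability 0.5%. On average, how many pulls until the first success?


Expected pulls for a geometric distribution = 1/p = 100 / rate%
= 100 / 0.5
= 200.0

200.0 pulls


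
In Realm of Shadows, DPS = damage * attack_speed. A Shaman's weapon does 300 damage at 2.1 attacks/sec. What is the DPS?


DPS = damage * attack_speed
= 300 * 2.1
= 630.0

630.0 DPS


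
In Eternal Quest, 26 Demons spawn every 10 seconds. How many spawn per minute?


Spawns per minute = count * (60 / interval)
= 26 * (60 / 10)
= 26 * 6.0
= 156.0

156.0 per minute


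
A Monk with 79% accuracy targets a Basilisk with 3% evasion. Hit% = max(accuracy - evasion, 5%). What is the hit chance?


accuracy - evasion = 79 - 3 = 76
Apply floor: max(76, 5) = 76
Hit chance = 76%

76%


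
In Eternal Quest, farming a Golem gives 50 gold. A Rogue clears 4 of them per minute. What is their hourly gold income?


Gold per minute = 50 * 4 = 200
Gold per hour = 200 * 60 = 12000

12000 gold/hour


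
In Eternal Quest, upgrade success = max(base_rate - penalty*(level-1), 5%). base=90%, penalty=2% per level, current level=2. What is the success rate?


raw_rate = 90 - 2 * (2 - 1)
= 90 - 2 * 1
= 90 - 2
= 88
Apply floor: max(88, 5) = 88%

88%


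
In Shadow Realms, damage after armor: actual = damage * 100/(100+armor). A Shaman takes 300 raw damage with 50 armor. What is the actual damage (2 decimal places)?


actual = 300 * 100 / (100 + 50)
= 300 * 100 / 150
= 30000 / 150
= 200.00

200.00 damage


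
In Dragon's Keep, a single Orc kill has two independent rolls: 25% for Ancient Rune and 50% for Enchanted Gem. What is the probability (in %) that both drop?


For independent events, P(both) = P(A) * P(B)
= 25% * 50%
= 1250 / 100 %
= 12.5%

12.5%


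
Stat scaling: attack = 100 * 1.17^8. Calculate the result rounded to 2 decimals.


value = base * growth^level
= 100 * 1.17^8
= 100 * 3.511453
= 351.15

351.15 attack


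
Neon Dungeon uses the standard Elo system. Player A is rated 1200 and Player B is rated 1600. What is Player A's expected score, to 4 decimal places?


Elo expected score: Ea = 1/(1 + 10^((Rb-Ra)/400))
Rb - Ra = 1600 - 1200 = 400
(Rb-Ra)/400 = 400/400 = 1.0
10^1.0 = 10.0
Ea = 1/(1 + 10.0) = 1/11.0 = 0.0909

0.0909


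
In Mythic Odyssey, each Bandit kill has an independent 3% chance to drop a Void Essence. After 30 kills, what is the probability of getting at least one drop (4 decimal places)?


P(at least one) = 1 - P(none) = 1 - (1-p)^n
p = 3/100 = 0.03
1 - p = 0.97
(1 - p)^30 = 0.97^30 = 0.401007
P(at least one) = 1 - 0.401007 = 0.5990

0.5990


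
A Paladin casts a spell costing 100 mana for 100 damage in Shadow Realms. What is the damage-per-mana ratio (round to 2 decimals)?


Efficiency = damage / mana
= 100 / 100
= 1.00

1.00 dmg/mana


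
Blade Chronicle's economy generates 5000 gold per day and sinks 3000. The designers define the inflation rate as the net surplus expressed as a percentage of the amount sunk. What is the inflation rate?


Net gold = 5000 - 3000 = 2000
Inflation rate = net / sunk * 100 = 2000 / 3000 * 100
= 0.666667 * 100
= 66.67%

66.67%


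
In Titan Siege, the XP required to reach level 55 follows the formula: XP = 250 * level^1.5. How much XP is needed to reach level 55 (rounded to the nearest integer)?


XP = 250 * level^1.5
Substitute level = 55:
XP = 250 * 55^1.5
= 250 * 407.8909
= 101973

101973 XP


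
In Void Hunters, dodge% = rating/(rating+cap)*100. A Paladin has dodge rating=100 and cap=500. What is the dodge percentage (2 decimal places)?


dodge% = 100 / (100 + 500) * 100
= 100 / 600 * 100
= 0.166667 * 100
= 16.67%

16.67%


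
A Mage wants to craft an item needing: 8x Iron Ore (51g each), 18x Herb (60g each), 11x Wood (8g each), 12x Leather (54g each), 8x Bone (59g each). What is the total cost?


Cost breakdown:
  Iron Ore: 8 * 51 = 408
  Herb: 18 * 60 = 1080
  Wood: 11 * 8 = 88
  Leather: 12 * 54 = 648
  Bone: 8 * 59 = 472
Total = 408 + 1080 + 88 + 648 + 472 = 2696

2696 gold


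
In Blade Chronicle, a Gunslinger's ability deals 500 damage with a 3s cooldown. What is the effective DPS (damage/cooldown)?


DPS = damage / cooldown
= 500 / 3
= 166.67

166.67 DPS


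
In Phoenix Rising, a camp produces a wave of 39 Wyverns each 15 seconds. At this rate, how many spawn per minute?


Spawns per minute = count * (60 / interval)
= 39 * (60 / 15)
= 39 * 4.0
= 156.0

156.0 per minute


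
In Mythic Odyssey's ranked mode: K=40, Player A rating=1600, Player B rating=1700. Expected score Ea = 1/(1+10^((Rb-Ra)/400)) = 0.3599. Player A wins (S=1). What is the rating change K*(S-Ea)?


Elo update: delta = K * (S - Ea), where S = 1 (wins)
S - Ea = 1 - 0.3599 = 0.6401
Rating change = 40 * 0.6401
= 25.60

25.60 rating points


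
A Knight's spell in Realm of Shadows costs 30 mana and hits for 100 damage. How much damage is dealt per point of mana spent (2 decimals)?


Efficiency = damage / mana
= 100 / 30
= 3.33

3.33 dmg/mana


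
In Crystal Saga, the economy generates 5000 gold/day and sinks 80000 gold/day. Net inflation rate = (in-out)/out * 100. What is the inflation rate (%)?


Net gold = 5000 - 80000 = -75000
Inflation rate = net / sunk * 100 = -75000 / 80000 * 100
= -0.9375 * 100
= -93.75%

-93.75%


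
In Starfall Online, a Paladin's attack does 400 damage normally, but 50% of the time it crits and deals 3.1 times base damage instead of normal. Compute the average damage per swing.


E[dmg] = base * (1 + crit_chance * (crit_mult - 1))
cc as decimal = 50/100 = 0.5
cm - 1 = 3.1 - 1 = 2.1
Bonus factor = 0.5 * 2.1 = 1.05
Total multiplier = 1 + 1.05 = 2.05
Expected damage = 400 * 2.05 = 820.00

820.00 damage


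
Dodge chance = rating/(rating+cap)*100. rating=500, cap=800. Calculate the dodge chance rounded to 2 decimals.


dodge% = 500 / (500 + 800) * 100
= 500 / 1300 * 100
= 0.384615 * 100
= 38.46%

38.46%


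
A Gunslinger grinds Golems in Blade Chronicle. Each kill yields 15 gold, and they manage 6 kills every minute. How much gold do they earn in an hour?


Gold per minute = 15 * 6 = 90
Gold per hour = 90 * 60 = 5400

5400 gold/hour


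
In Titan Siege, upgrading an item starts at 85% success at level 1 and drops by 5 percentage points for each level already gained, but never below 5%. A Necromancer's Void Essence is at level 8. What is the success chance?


raw_rate = 85 - 5 * (8 - 1)
= 85 - 5 * 7
= 85 - 35
= 50
Apply floor: max(50, 5) = 50%

50%


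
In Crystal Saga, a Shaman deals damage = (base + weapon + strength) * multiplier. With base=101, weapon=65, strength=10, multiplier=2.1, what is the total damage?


Sum base + weapon + str = 101 + 65 + 10 = 176
Multiply by 2.1:
176 * 2.1 = 369.6

369.6 damage


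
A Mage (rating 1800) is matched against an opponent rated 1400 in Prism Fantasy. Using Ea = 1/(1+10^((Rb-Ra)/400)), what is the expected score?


Elo expected score: Ea = 1/(1 + 10^((Rb-Ra)/400))
Rb - Ra = 1400 - 1800 = -400
(Rb-Ra)/400 = -400/400 = -1.0
10^-1.0 = 0.1
Ea = 1/(1 + 0.1) = 1/1.1 = 0.9091

0.9091


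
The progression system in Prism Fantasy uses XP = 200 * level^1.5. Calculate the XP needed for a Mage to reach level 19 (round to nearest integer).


XP = 200 * level^1.5
Substitute level = 19:
XP = 200 * 19^1.5
= 200 * 82.8191
= 16564

16564 XP


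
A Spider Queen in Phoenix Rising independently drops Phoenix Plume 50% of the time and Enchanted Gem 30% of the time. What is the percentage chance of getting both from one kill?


For independent events, P(both) = P(A) * P(B)
= 50% * 30%
= 1500 / 100 %
= 15.0%

15.0%


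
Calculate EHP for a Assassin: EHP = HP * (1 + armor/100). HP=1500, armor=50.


EHP = 1500 * (1 + 50/100)
= 1500 * (1 + 0.5)
= 1500 * 1.5
= 2250.0

2250.0 EHP


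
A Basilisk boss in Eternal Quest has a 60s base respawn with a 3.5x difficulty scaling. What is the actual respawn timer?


Respawn time = base * multiplier
= 60 * 3.5
= 210.0 seconds

210.0 seconds


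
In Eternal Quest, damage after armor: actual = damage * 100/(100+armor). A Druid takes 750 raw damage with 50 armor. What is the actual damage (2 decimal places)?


actual = 750 * 100 / (100 + 50)
= 750 * 100 / 150
= 75000 / 150
= 500.00

500.00 damage


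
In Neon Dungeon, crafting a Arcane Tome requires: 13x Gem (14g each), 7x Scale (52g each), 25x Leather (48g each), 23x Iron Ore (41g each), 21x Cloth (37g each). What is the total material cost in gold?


Cost breakdown:
  Gem: 13 * 14 = 182
  Scale: 7 * 52 = 364
  Leather: 25 * 48 = 1200
  Iron Ore: 23 * 41 = 943
  Cloth: 21 * 37 = 777
Total = 182 + 364 + 1200 + 943 + 777 = 3466

3466 gold


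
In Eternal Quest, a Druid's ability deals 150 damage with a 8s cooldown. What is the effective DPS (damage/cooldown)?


DPS = damage / cooldown
= 150 / 8
= 18.75

18.75 DPS


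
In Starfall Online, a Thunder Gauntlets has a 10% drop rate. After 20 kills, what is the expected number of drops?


Expected drops = kills * (drop_rate / 100)
= 20 * (10 / 100)
= 20 * 0.1
= 2.0

2.0 drops


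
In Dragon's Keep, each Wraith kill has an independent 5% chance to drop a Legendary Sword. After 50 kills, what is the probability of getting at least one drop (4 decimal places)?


P(at least one) = 1 - P(none) = 1 - (1-p)^n
p = 5/100 = 0.05
1 - p = 0.95
(1 - p)^50 = 0.95^50 = 0.076945
P(at least one) = 1 - 0.076945 = 0.9231

0.9231


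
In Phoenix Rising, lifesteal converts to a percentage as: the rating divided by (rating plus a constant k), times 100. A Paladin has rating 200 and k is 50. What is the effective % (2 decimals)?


effective% = rating / (rating + k) * 100
= 200 / (200 + 50) * 100
= 200 / 250 * 100
= 0.8 * 100
= 80.00%

80.00%


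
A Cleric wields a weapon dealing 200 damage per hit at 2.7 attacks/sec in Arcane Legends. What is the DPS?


DPS = damage * attack_speed
= 200 * 2.7
= 540.0

540.0 DPS


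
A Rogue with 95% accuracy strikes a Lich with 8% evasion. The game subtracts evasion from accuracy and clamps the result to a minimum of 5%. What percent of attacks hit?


accuracy - evasion = 95 - 8 = 87
Apply floor: max(87, 5) = 87
Hit chance = 87%

87%


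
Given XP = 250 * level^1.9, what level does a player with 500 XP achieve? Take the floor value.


XP = 250 * level^1.9, so level = (XP / 250)^(1/1.9)
= (500 / 250)^(1/1.9)
= 2.0^0.5263
= 1.4402
Floor: level = 1

level 1


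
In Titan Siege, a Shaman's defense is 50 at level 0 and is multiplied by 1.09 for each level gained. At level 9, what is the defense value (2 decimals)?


value = base * growth^level
= 50 * 1.09^9
= 50 * 2.171893
= 108.59

108.59 defense


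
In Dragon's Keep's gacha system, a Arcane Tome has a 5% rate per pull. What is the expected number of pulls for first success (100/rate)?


Expected pulls for a geometric distribution = 1/p = 100 / rate%
= 100 / 5
= 20.0

20.0 pulls


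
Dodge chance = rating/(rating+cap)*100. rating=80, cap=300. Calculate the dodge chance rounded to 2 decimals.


dodge% = 80 / (80 + 300) * 100
= 80 / 380 * 100
= 0.210526 * 100
= 21.05%

21.05%


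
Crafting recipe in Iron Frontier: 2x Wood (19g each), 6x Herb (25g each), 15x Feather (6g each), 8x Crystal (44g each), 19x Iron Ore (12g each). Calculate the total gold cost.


Cost breakdown:
  Wood: 2 * 19 = 38
  Herb: 6 * 25 = 150
  Feather: 15 * 6 = 90
  Crystal: 8 * 44 = 352
  Iron Ore: 19 * 12 = 228
Total = 38 + 150 + 90 + 352 + 228 = 858

858 gold


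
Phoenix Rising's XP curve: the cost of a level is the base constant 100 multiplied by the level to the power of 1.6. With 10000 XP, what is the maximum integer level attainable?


XP = 100 * level^1.6, so level = (XP / 100)^(1/1.6)
= (10000 / 100)^(1/1.6)
= 100.0^0.625
= 17.7828
Floor: level = 17

level 17


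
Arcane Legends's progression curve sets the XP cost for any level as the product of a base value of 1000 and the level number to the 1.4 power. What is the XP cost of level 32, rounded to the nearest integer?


XP = 1000 * level^1.4
Substitute level = 32:
XP = 1000 * 32^1.4
= 1000 * 128.0
= 128000

128000 XP


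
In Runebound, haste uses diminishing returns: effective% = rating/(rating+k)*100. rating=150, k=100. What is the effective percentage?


effective% = rating / (rating + k) * 100
= 150 / (150 + 100) * 100
= 150 / 250 * 100
= 0.6 * 100
= 60.00%

60.00%


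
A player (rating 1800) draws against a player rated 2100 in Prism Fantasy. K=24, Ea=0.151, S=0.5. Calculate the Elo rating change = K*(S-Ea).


Elo update: delta = K * (S - Ea), where S = 0.5 (draws)
S - Ea = 0.5 - 0.151 = 0.349
Rating change = 24 * 0.349
= 8.38

8.38 rating points


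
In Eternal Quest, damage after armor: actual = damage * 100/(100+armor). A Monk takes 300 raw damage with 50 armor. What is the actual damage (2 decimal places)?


actual = 300 * 100 / (100 + 50)
= 300 * 100 / 150
= 30000 / 150
= 200.00

200.00 damage


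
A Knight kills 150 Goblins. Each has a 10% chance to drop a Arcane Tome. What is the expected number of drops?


Expected drops = kills * (drop_rate / 100)
= 150 * (10 / 100)
= 150 * 0.1
= 15.0

15.0 drops


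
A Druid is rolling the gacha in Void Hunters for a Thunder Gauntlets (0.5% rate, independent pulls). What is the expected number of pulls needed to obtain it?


Expected pulls for a geometric distribution = 1/p = 100 / rate%
= 100 / 0.5
= 200.0

200.0 pulls


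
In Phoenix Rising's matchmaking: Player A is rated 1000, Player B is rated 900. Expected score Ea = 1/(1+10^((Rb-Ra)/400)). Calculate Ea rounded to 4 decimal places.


Elo expected score: Ea = 1/(1 + 10^((Rb-Ra)/400))
Rb - Ra = 900 - 1000 = -100
(Rb-Ra)/400 = -100/400 = -0.25
10^-0.25 = 0.562341
Ea = 1/(1 + 0.562341) = 1/1.562341 = 0.6401

0.6401


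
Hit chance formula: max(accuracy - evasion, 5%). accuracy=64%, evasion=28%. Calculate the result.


accuracy - evasion = 64 - 28 = 36
Apply floor: max(36, 5) = 36
Hit chance = 36%

36%
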